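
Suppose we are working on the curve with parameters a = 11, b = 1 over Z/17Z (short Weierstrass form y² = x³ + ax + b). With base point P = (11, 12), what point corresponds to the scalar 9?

(0, 16)

Repeated addition: build up to 9P.
2P: tangent at (11, 12): λ = (3·11² + 11)/(2·12) ≡ 0/7. 7⁻¹ ≡ 5 (mod 17), so λ ≡ 0·5 ≡ 0.
  x = λ² - 11 - 11 = 0 - 22 ≡ 12; y = λ·(11 - 12) - 12 ≡ 5. → (12, 5)
3P: (12, 5) + (11, 12). λ = (12 - 5)/(11 - 12) ≡ 7/16 mod 17. 16⁻¹ ≡ 16 (mod 17), so λ ≡ 10.
  x = λ² - 12 - 11 = 100 - 23 ≡ 9; y = λ·(12 - 9) - 5 ≡ 8. → (9, 8)
4P: (9, 8) + (11, 12). λ = (12 - 8)/(11 - 9) ≡ 4/2 mod 17. 2⁻¹ ≡ 9 (mod 17) since 2·9 = 18 ≡ 1, so λ ≡ 2.
  x = λ² - 9 - 11 = 4 - 20 ≡ 1; y = λ·(9 - 1) - 8 ≡ 8. → (1, 8)
5P: (1, 8) + (11, 12). λ = (12 - 8)/(11 - 1) ≡ 4/10 mod 17. 10⁻¹ ≡ 12 (mod 17), so λ ≡ 14.
  x = λ² - 1 - 11 = 196 - 12 ≡ 14; y = λ·(1 - 14) - 8 ≡ 14. → (14, 14)
6P: (14, 14) + (11, 12). λ = (12 - 14)/(11 - 14) ≡ 15/14 mod 17. 14⁻¹ ≡ 11 (mod 17) since 14·11 = 154 ≡ 1, so λ ≡ 12.
  x = λ² - 14 - 11 = 144 - 25 ≡ 0; y = λ·(14 - 0) - 14 ≡ 1. → (0, 1)
7P: (0, 1) + (11, 12). λ = (12 - 1)/(11 - 0) ≡ 11/11 mod 17. 11⁻¹ ≡ 14 (mod 17) since 11·14 = 154 ≡ 1, so λ ≡ 1.
  x = λ² - 0 - 11 = 1 - 11 ≡ 7; y = λ·(0 - 7) - 1 ≡ 9. → (7, 9)
8P: (7, 9) + (11, 12). λ = (12 - 9)/(11 - 7) ≡ 3/4 mod 17. 4⁻¹ ≡ 13 (mod 17), so λ ≡ 5.
  x = λ² - 7 - 11 = 25 - 18 ≡ 7; y = λ·(7 - 7) - 9 ≡ 8. → (7, 8)
9P: (7, 8) + (11, 12). λ = (12 - 8)/(11 - 7) ≡ 4/4 mod 17. 4⁻¹ ≡ 13 (mod 17) since 4·13 = 52 ≡ 1, so λ ≡ 1.
  x = λ² - 7 - 11 = 1 - 18 ≡ 0; y = λ·(7 - 0) - 8 ≡ 16. → (0, 16)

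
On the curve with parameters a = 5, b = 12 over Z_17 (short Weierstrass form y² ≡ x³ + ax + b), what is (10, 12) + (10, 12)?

(5, 14)

tangent at (10, 12): λ = (3·10² + 5)/(2·12) ≡ 16/7. 7⁻¹ ≡ 5 (mod 17) since 7·5 = 35 ≡ 1, so λ ≡ 16·5 ≡ 12.
  x = λ² - 10 - 10 = 144 - 20 ≡ 5; y = λ·(10 - 5) - 12 ≡ 14. → (5, 14)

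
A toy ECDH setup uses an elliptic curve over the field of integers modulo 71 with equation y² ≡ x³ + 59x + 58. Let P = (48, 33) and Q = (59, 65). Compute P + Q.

(48, 33) + (59, 65). λ = (65 - 33)/(59 - 48) ≡ 32/11 mod 71. 11⁻¹ ≡ 13 (mod 71), so λ ≡ 61.
  x = λ² - 48 - 59 = 3721 - 107 ≡ 64; y = λ·(48 - 64) - 33 ≡ 56. → (64, 56)

(64, 56)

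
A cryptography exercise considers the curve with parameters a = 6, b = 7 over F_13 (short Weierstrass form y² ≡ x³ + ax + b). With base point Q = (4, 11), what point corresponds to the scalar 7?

(4, 2)

Double-and-add on 7 = (111)₂. Start with Q = (4, 11) for the leading 1-bit.
double: tangent at (4, 11): λ = (3·4² + 6)/(2·11) ≡ 2/9. 9⁻¹ ≡ 3 (mod 13) since 9·3 = 27 ≡ 1, so λ ≡ 2·3 ≡ 6.
  x = λ² - 4 - 4 = 36 - 8 ≡ 2; y = λ·(4 - 2) - 11 ≡ 1. → (2, 1)
add Q: (2, 1) + (4, 11). λ = (11 - 1)/(4 - 2) ≡ 10/2 mod 13. 2⁻¹ ≡ 7 (mod 13) since 2·7 = 14 ≡ 1, so λ ≡ 5.
  x = λ² - 2 - 4 = 25 - 6 ≡ 6; y = λ·(2 - 6) - 1 ≡ 5. → (6, 5)
double: tangent at (6, 5): λ = (3·6² + 6)/(2·5) ≡ 10/10. 10⁻¹ ≡ 4 (mod 13) since 10·4 = 40 ≡ 1, so λ ≡ 10·4 ≡ 1.
  x = λ² - 6 - 6 = 1 - 12 ≡ 2; y = λ·(6 - 2) - 5 ≡ 12. → (2, 12)
add Q: (2, 12) + (4, 11). λ = (11 - 12)/(4 - 2) ≡ 12/2 mod 13. 2⁻¹ ≡ 7 (mod 13) since 2·7 = 14 ≡ 1, so λ ≡ 6.
  x = λ² - 2 - 4 = 36 - 6 ≡ 4; y = λ·(2 - 4) - 12 ≡ 2. → (4, 2)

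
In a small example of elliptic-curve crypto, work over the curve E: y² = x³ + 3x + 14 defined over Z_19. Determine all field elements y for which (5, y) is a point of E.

x³ + 3x + 14 = 154 ≡ 2 (mod 19).
2 is a non-residue mod 19; no y exists.

none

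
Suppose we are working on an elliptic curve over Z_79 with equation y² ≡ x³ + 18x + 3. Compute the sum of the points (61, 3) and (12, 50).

(61, 3) + (12, 50). λ = (50 - 3)/(12 - 61) ≡ 47/30 mod 79. 30⁻¹ ≡ 29 (mod 79), so λ ≡ 20.
  x = λ² - 61 - 12 = 400 - 73 ≡ 11; y = λ·(61 - 11) - 3 ≡ 49. → (11, 49)

(11, 49)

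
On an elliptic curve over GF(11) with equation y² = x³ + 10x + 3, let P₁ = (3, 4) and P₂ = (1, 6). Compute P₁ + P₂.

(3, 4) + (1, 6). λ = (6 - 4)/(1 - 3) ≡ 2/9 mod 11. 9⁻¹ ≡ 5 (mod 11), so λ ≡ 10.
  x = λ² - 3 - 1 = 100 - 4 ≡ 8; y = λ·(3 - 8) - 4 ≡ 1. → (8, 1)

(8, 1)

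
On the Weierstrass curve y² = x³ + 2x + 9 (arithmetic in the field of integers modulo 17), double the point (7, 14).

(11, 6)

tangent at (7, 14): λ = (3·7² + 2)/(2·14) ≡ 13/11. 11⁻¹ ≡ 14 (mod 17), so λ ≡ 13·14 ≡ 12.
  x = λ² - 7 - 7 = 144 - 14 ≡ 11; y = λ·(7 - 11) - 14 ≡ 6. → (11, 6)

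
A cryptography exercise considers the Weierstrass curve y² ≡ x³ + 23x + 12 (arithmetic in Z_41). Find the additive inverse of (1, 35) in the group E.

-(1, 35) = (1, -35 mod 41) = (1, 6).

(1, 6)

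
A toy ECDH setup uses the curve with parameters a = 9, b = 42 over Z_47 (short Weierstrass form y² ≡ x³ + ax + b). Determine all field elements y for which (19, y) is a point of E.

none

x³ + 9x + 42 = 7072 ≡ 22 (mod 47).
22 is a non-residue mod 47; no y exists.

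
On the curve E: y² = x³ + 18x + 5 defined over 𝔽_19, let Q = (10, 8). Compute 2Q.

tangent at (10, 8): λ = (3·10² + 18)/(2·8) ≡ 14/16. 16⁻¹ ≡ 6 (mod 19) since 16·6 = 96 ≡ 1, so λ ≡ 14·6 ≡ 8.
  x = λ² - 10 - 10 = 64 - 20 ≡ 6; y = λ·(10 - 6) - 8 ≡ 5. → (6, 5)

(6, 5)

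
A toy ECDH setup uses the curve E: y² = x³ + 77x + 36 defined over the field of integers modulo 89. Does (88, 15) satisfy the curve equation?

y² = 15² ≡ 47; x³ + 77x + 36 = 688284 ≡ 47 (mod 89). 47 = 47.

yes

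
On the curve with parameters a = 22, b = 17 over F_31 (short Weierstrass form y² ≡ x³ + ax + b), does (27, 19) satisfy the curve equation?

y² = 19² ≡ 20; x³ + 22x + 17 = 20294 ≡ 20 (mod 31). 20 = 20.

yes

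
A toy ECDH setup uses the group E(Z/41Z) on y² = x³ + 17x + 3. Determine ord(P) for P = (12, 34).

2P: tangent at (12, 34): λ = (3·12² + 17)/(2·34) ≡ 39/27. 27⁻¹ ≡ 38 (mod 41), so λ ≡ 39·38 ≡ 6.
  x = λ² - 12 - 12 = 36 - 24 ≡ 12; y = λ·(12 - 12) - 34 ≡ 7. → (12, 7)
3P: (12, 7) + (12, 34): same x and y₁ ≡ -y₂, so the sum is ∞.
3P = ∞, so the order is 3.

3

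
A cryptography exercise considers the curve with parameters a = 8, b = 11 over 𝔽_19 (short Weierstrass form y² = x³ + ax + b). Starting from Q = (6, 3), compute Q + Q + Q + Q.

(1, 18)

Repeated addition: build up to 4Q.
2Q: tangent at (6, 3): λ = (3·6² + 8)/(2·3) ≡ 2/6. 6⁻¹ ≡ 16 (mod 19), so λ ≡ 2·16 ≡ 13.
  x = λ² - 6 - 6 = 169 - 12 ≡ 5; y = λ·(6 - 5) - 3 ≡ 10. → (5, 10)
3Q: (5, 10) + (6, 3). λ = (3 - 10)/(6 - 5) ≡ 12/1 mod 19. 1⁻¹ ≡ 1 (mod 19) since 1·1 = 1 ≡ 1, so λ ≡ 12.
  x = λ² - 5 - 6 = 144 - 11 ≡ 0; y = λ·(5 - 0) - 10 ≡ 12. → (0, 12)
4Q: (0, 12) + (6, 3). λ = (3 - 12)/(6 - 0) ≡ 10/6 mod 19. 6⁻¹ ≡ 16 (mod 19) since 6·16 = 96 ≡ 1, so λ ≡ 8.
  x = λ² - 0 - 6 = 64 - 6 ≡ 1; y = λ·(0 - 1) - 12 ≡ 18. → (1, 18)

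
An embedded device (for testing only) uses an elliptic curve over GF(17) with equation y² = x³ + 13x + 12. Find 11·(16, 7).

Write G = (16, 7).
Double-and-add on 11 = (1011)₂. Start with G = (16, 7) for the leading 1-bit.
double: tangent at (16, 7): λ = (3·16² + 13)/(2·7) ≡ 16/14. 14⁻¹ ≡ 11 (mod 17), so λ ≡ 16·11 ≡ 6.
  x = λ² - 16 - 16 = 36 - 32 ≡ 4; y = λ·(16 - 4) - 7 ≡ 14. → (4, 14)
double: tangent at (4, 14): λ = (3·4² + 13)/(2·14) ≡ 10/11. 11⁻¹ ≡ 14 (mod 17), so λ ≡ 10·14 ≡ 4.
  x = λ² - 4 - 4 = 16 - 8 ≡ 8; y = λ·(4 - 8) - 14 ≡ 4. → (8, 4)
add G: (8, 4) + (16, 7). λ = (7 - 4)/(16 - 8) ≡ 3/8 mod 17. 8⁻¹ ≡ 15 (mod 17) since 8·15 = 120 ≡ 1, so λ ≡ 11.
  x = λ² - 8 - 16 = 121 - 24 ≡ 12; y = λ·(8 - 12) - 4 ≡ 3. → (12, 3)
double: tangent at (12, 3): λ = (3·12² + 13)/(2·3) ≡ 3/6. 6⁻¹ ≡ 3 (mod 17), so λ ≡ 3·3 ≡ 9.
  x = λ² - 12 - 12 = 81 - 24 ≡ 6; y = λ·(12 - 6) - 3 ≡ 0. → (6, 0)
add G: (6, 0) + (16, 7). λ = (7 - 0)/(16 - 6) ≡ 7/10 mod 17. 10⁻¹ ≡ 12 (mod 17) since 10·12 = 120 ≡ 1, so λ ≡ 16.
  x = λ² - 6 - 16 = 256 - 22 ≡ 13; y = λ·(6 - 13) - 0 ≡ 7. → (13, 7)

(13, 7)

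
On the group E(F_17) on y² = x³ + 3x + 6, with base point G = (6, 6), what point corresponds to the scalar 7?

Repeated addition: build up to 7G.
2G: tangent at (6, 6): λ = (3·6² + 3)/(2·6) ≡ 9/12. 12⁻¹ ≡ 10 (mod 17), so λ ≡ 9·10 ≡ 5.
  x = λ² - 6 - 6 = 25 - 12 ≡ 13; y = λ·(6 - 13) - 6 ≡ 10. → (13, 10)
3G: (13, 10) + (6, 6). λ = (6 - 10)/(6 - 13) ≡ 13/10 mod 17. 10⁻¹ ≡ 12 (mod 17) since 10·12 = 120 ≡ 1, so λ ≡ 3.
  x = λ² - 13 - 6 = 9 - 19 ≡ 7; y = λ·(13 - 7) - 10 ≡ 8. → (7, 8)
4G: (7, 8) + (6, 6). λ = (6 - 8)/(6 - 7) ≡ 15/16 mod 17. 16⁻¹ ≡ 16 (mod 17), so λ ≡ 2.
  x = λ² - 7 - 6 = 4 - 13 ≡ 8; y = λ·(7 - 8) - 8 ≡ 7. → (8, 7)
5G: (8, 7) + (6, 6). λ = (6 - 7)/(6 - 8) ≡ 16/15 mod 17. 15⁻¹ ≡ 8 (mod 17) since 15·8 = 120 ≡ 1, so λ ≡ 9.
  x = λ² - 8 - 6 = 81 - 14 ≡ 16; y = λ·(8 - 16) - 7 ≡ 6. → (16, 6)
6G: (16, 6) + (6, 6). λ = (6 - 6)/(6 - 16) ≡ 0/7 mod 17. 7⁻¹ ≡ 5 (mod 17), so λ ≡ 0.
  x = λ² - 16 - 6 = 0 - 22 ≡ 12; y = λ·(16 - 12) - 6 ≡ 11. → (12, 11)
7G: (12, 11) + (6, 6). λ = (6 - 11)/(6 - 12) ≡ 12/11 mod 17. 11⁻¹ ≡ 14 (mod 17), so λ ≡ 15.
  x = λ² - 12 - 6 = 225 - 18 ≡ 3; y = λ·(12 - 3) - 11 ≡ 5. → (3, 5)

(3, 5)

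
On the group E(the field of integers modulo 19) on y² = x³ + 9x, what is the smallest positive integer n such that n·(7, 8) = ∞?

10

2P: tangent at (7, 8): λ = (3·7² + 9)/(2·8) ≡ 4/16. 16⁻¹ ≡ 6 (mod 19), so λ ≡ 4·6 ≡ 5.
  x = λ² - 7 - 7 = 25 - 14 ≡ 11; y = λ·(7 - 11) - 8 ≡ 10. → (11, 10)
3P: (11, 10) + (7, 8). λ = (8 - 10)/(7 - 11) ≡ 17/15 mod 19. 15⁻¹ ≡ 14 (mod 19) since 15·14 = 210 ≡ 1, so λ ≡ 10.
  x = λ² - 11 - 7 = 100 - 18 ≡ 6; y = λ·(11 - 6) - 10 ≡ 2. → (6, 2)
4P: (6, 2) + (7, 8). λ = (8 - 2)/(7 - 6) ≡ 6/1 mod 19. 1⁻¹ ≡ 1 (mod 19), so λ ≡ 6.
  x = λ² - 6 - 7 = 36 - 13 ≡ 4; y = λ·(6 - 4) - 2 ≡ 10. → (4, 10)
5P: (4, 10) + (7, 8). λ = (8 - 10)/(7 - 4) ≡ 17/3 mod 19. 3⁻¹ ≡ 13 (mod 19), so λ ≡ 12.
  x = λ² - 4 - 7 = 144 - 11 ≡ 0; y = λ·(4 - 0) - 10 ≡ 0. → (0, 0)
6P: (0, 0) + (7, 8). λ = (8 - 0)/(7 - 0) ≡ 8/7 mod 19. 7⁻¹ ≡ 11 (mod 19) since 7·11 = 77 ≡ 1, so λ ≡ 12.
  x = λ² - 0 - 7 = 144 - 7 ≡ 4; y = λ·(0 - 4) - 0 ≡ 9. → (4, 9)
7P: (4, 9) + (7, 8). λ = (8 - 9)/(7 - 4) ≡ 18/3 mod 19. 3⁻¹ ≡ 13 (mod 19), so λ ≡ 6.
  x = λ² - 4 - 7 = 36 - 11 ≡ 6; y = λ·(4 - 6) - 9 ≡ 17. → (6, 17)
8P: (6, 17) + (7, 8). λ = (8 - 17)/(7 - 6) ≡ 10/1 mod 19. 1⁻¹ ≡ 1 (mod 19) since 1·1 = 1 ≡ 1, so λ ≡ 10.
  x = λ² - 6 - 7 = 100 - 13 ≡ 11; y = λ·(6 - 11) - 17 ≡ 9. → (11, 9)
9P: (11, 9) + (7, 8). λ = (8 - 9)/(7 - 11) ≡ 18/15 mod 19. 15⁻¹ ≡ 14 (mod 19) since 15·14 = 210 ≡ 1, so λ ≡ 5.
  x = λ² - 11 - 7 = 25 - 18 ≡ 7; y = λ·(11 - 7) - 9 ≡ 11. → (7, 11)
10P: (7, 11) + (7, 8): same x and y₁ ≡ -y₂, so the sum is ∞.
10P = ∞, so the order is 10.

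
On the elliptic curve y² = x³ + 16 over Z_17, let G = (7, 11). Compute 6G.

Repeated addition: build up to 6G.
2G: tangent at (7, 11): λ = (3·7² + 0)/(2·11) ≡ 11/5. 5⁻¹ ≡ 7 (mod 17), so λ ≡ 11·7 ≡ 9.
  x = λ² - 7 - 7 = 81 - 14 ≡ 16; y = λ·(7 - 16) - 11 ≡ 10. → (16, 10)
3G: (16, 10) + (7, 11). λ = (11 - 10)/(7 - 16) ≡ 1/8 mod 17. 8⁻¹ ≡ 15 (mod 17) since 8·15 = 120 ≡ 1, so λ ≡ 15.
  x = λ² - 16 - 7 = 225 - 23 ≡ 15; y = λ·(16 - 15) - 10 ≡ 5. → (15, 5)
4G: (15, 5) + (7, 11). λ = (11 - 5)/(7 - 15) ≡ 6/9 mod 17. 9⁻¹ ≡ 2 (mod 17), so λ ≡ 12.
  x = λ² - 15 - 7 = 144 - 22 ≡ 3; y = λ·(15 - 3) - 5 ≡ 3. → (3, 3)
5G: (3, 3) + (7, 11). λ = (11 - 3)/(7 - 3) ≡ 8/4 mod 17. 4⁻¹ ≡ 13 (mod 17), so λ ≡ 2.
  x = λ² - 3 - 7 = 4 - 10 ≡ 11; y = λ·(3 - 11) - 3 ≡ 15. → (11, 15)
6G: (11, 15) + (7, 11). λ = (11 - 15)/(7 - 11) ≡ 13/13 mod 17. 13⁻¹ ≡ 4 (mod 17) since 13·4 = 52 ≡ 1, so λ ≡ 1.
  x = λ² - 11 - 7 = 1 - 18 ≡ 0; y = λ·(11 - 0) - 15 ≡ 13. → (0, 13)

(0, 13)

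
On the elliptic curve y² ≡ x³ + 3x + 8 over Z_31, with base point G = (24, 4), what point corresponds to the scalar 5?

(7, 0)

Double-and-add on 5 = (101)₂. Start with G = (24, 4) for the leading 1-bit.
double: tangent at (24, 4): λ = (3·24² + 3)/(2·4) ≡ 26/8. 8⁻¹ ≡ 4 (mod 31) since 8·4 = 32 ≡ 1, so λ ≡ 26·4 ≡ 11.
  x = λ² - 24 - 24 = 121 - 48 ≡ 11; y = λ·(24 - 11) - 4 ≡ 15. → (11, 15)
double: tangent at (11, 15): λ = (3·11² + 3)/(2·15) ≡ 25/30. 30⁻¹ ≡ 30 (mod 31) since 30·30 = 900 ≡ 1, so λ ≡ 25·30 ≡ 6.
  x = λ² - 11 - 11 = 36 - 22 ≡ 14; y = λ·(11 - 14) - 15 ≡ 29. → (14, 29)
add G: (14, 29) + (24, 4). λ = (4 - 29)/(24 - 14) ≡ 6/10 mod 31. 10⁻¹ ≡ 28 (mod 31), so λ ≡ 13.
  x = λ² - 14 - 24 = 169 - 38 ≡ 7; y = λ·(14 - 7) - 29 ≡ 0. → (7, 0)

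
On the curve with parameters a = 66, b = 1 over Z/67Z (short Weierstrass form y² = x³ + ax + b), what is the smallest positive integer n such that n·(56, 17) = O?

6

2P: tangent at (56, 17): λ = (3·56² + 66)/(2·17) ≡ 27/34. 34⁻¹ ≡ 2 (mod 67) since 34·2 = 68 ≡ 1, so λ ≡ 27·2 ≡ 54.
  x = λ² - 56 - 56 = 2916 - 112 ≡ 57; y = λ·(56 - 57) - 17 ≡ 63. → (57, 63)
3P: (57, 63) + (56, 17). λ = (17 - 63)/(56 - 57) ≡ 21/66 mod 67. 66⁻¹ ≡ 66 (mod 67) since 66·66 = 4356 ≡ 1, so λ ≡ 46.
  x = λ² - 57 - 56 = 2116 - 113 ≡ 60; y = λ·(57 - 60) - 63 ≡ 0. → (60, 0)
4P: (60, 0) + (56, 17). λ = (17 - 0)/(56 - 60) ≡ 17/63 mod 67. 63⁻¹ ≡ 50 (mod 67), so λ ≡ 46.
  x = λ² - 60 - 56 = 2116 - 116 ≡ 57; y = λ·(60 - 57) - 0 ≡ 4. → (57, 4)
5P: (57, 4) + (56, 17). λ = (17 - 4)/(56 - 57) ≡ 13/66 mod 67. 66⁻¹ ≡ 66 (mod 67) since 66·66 = 4356 ≡ 1, so λ ≡ 54.
  x = λ² - 57 - 56 = 2916 - 113 ≡ 56; y = λ·(57 - 56) - 4 ≡ 50. → (56, 50)
6P: (56, 50) + (56, 17): same x and y₁ ≡ -y₂, so the sum is O.
6P = O, so the order is 6.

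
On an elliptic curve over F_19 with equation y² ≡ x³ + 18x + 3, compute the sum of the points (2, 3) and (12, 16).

(2, 3) + (12, 16). λ = (16 - 3)/(12 - 2) ≡ 13/10 mod 19. 10⁻¹ ≡ 2 (mod 19) since 10·2 = 20 ≡ 1, so λ ≡ 7.
  x = λ² - 2 - 12 = 49 - 14 ≡ 16; y = λ·(2 - 16) - 3 ≡ 13. → (16, 13)

(16, 13)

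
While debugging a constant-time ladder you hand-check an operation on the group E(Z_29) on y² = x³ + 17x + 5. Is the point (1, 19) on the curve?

no

y² = 19² ≡ 13; x³ + 17x + 5 = 23 ≡ 23 (mod 29). 13 ≠ 23.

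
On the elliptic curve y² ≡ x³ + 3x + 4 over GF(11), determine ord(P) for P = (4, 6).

2P: tangent at (4, 6): λ = (3·4² + 3)/(2·6) ≡ 7/1. 1⁻¹ ≡ 1 (mod 11), so λ ≡ 7·1 ≡ 7.
  x = λ² - 4 - 4 = 49 - 8 ≡ 8; y = λ·(4 - 8) - 6 ≡ 10. → (8, 10)
3P: (8, 10) + (4, 6). λ = (6 - 10)/(4 - 8) ≡ 7/7 mod 11. 7⁻¹ ≡ 8 (mod 11), so λ ≡ 1.
  x = λ² - 8 - 4 = 1 - 12 ≡ 0; y = λ·(8 - 0) - 10 ≡ 9. → (0, 9)
4P: (0, 9) + (4, 6). λ = (6 - 9)/(4 - 0) ≡ 8/4 mod 11. 4⁻¹ ≡ 3 (mod 11), so λ ≡ 2.
  x = λ² - 0 - 4 = 4 - 4 ≡ 0; y = λ·(0 - 0) - 9 ≡ 2. → (0, 2)
5P: (0, 2) + (4, 6). λ = (6 - 2)/(4 - 0) ≡ 4/4 mod 11. 4⁻¹ ≡ 3 (mod 11), so λ ≡ 1.
  x = λ² - 0 - 4 = 1 - 4 ≡ 8; y = λ·(0 - 8) - 2 ≡ 1. → (8, 1)
6P: (8, 1) + (4, 6). λ = (6 - 1)/(4 - 8) ≡ 5/7 mod 11. 7⁻¹ ≡ 8 (mod 11), so λ ≡ 7.
  x = λ² - 8 - 4 = 49 - 12 ≡ 4; y = λ·(8 - 4) - 1 ≡ 5. → (4, 5)
7P: (4, 5) + (4, 6): same x and y₁ ≡ -y₂, so the sum is O.
7P = O, so the order is 7.

7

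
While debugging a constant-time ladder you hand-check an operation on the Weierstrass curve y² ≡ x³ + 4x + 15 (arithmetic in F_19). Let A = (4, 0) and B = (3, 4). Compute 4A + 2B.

(1, 18)

First 4A:
Double-and-add on 4 = (100)₂. Start with A = (4, 0) for the leading 1-bit.
double: (4, 0) + (4, 0): same x and y₁ ≡ -y₂, so the sum is O.
double: O + O = O (identity).
4A = O.
Next 2B:
Repeated addition: build up to 2B.
2B: tangent at (3, 4): λ = (3·3² + 4)/(2·4) ≡ 12/8. 8⁻¹ ≡ 12 (mod 19), so λ ≡ 12·12 ≡ 11.
  x = λ² - 3 - 3 = 121 - 6 ≡ 1; y = λ·(3 - 1) - 4 ≡ 18. → (1, 18)
2B = (1, 18).
Finally 4A + 2B:
O + (1, 18) = (1, 18) (identity).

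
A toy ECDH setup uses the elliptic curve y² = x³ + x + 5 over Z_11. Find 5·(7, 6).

Write P = (7, 6).
Double-and-add on 5 = (101)₂. Start with P = (7, 6) for the leading 1-bit.
double: tangent at (7, 6): λ = (3·7² + 1)/(2·6) ≡ 5/1. 1⁻¹ ≡ 1 (mod 11) since 1·1 = 1 ≡ 1, so λ ≡ 5·1 ≡ 5.
  x = λ² - 7 - 7 = 25 - 14 ≡ 0; y = λ·(7 - 0) - 6 ≡ 7. → (0, 7)
double: tangent at (0, 7): λ = (3·0² + 1)/(2·7) ≡ 1/3. 3⁻¹ ≡ 4 (mod 11) since 3·4 = 12 ≡ 1, so λ ≡ 1·4 ≡ 4.
  x = λ² - 0 - 0 = 16 - 0 ≡ 5; y = λ·(0 - 5) - 7 ≡ 6. → (5, 6)
add P: (5, 6) + (7, 6). λ = (6 - 6)/(7 - 5) ≡ 0/2 mod 11. 2⁻¹ ≡ 6 (mod 11) since 2·6 = 12 ≡ 1, so λ ≡ 0.
  x = λ² - 5 - 7 = 0 - 12 ≡ 10; y = λ·(5 - 10) - 6 ≡ 5. → (10, 5)

(10, 5)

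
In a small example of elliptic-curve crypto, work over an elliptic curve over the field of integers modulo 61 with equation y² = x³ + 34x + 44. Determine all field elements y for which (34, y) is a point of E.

0

x³ + 34x + 44 = 40504 ≡ 0 (mod 61).
Only y = 0 satisfies y² ≡ 0.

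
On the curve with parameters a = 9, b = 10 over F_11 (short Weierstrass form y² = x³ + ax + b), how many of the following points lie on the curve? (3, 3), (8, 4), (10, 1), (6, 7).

2

(3, 3): 3² ≡ 9, rhs ≡ 9 → on.
(8, 4): 4² ≡ 5, rhs ≡ 0 → off.
(10, 1): 1² ≡ 1, rhs ≡ 0 → off.
(6, 7): 7² ≡ 5, rhs ≡ 5 → on.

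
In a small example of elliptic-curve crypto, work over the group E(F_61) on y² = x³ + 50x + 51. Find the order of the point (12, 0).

2

2P: (12, 0) + (12, 0): same x and y₁ ≡ -y₂, so the sum is O.
2P = O, so the order is 2.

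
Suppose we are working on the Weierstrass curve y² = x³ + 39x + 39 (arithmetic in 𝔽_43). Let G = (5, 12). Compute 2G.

(26, 28)

tangent at (5, 12): λ = (3·5² + 39)/(2·12) ≡ 28/24. 24⁻¹ ≡ 9 (mod 43) since 24·9 = 216 ≡ 1, so λ ≡ 28·9 ≡ 37.
  x = λ² - 5 - 5 = 1369 - 10 ≡ 26; y = λ·(5 - 26) - 12 ≡ 28. → (26, 28)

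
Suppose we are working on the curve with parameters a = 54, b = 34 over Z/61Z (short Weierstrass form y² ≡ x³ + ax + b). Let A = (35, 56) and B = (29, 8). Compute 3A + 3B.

First 3A:
Repeated addition: build up to 3A.
2A: tangent at (35, 56): λ = (3·35² + 54)/(2·56) ≡ 8/51. 51⁻¹ ≡ 6 (mod 61) since 51·6 = 306 ≡ 1, so λ ≡ 8·6 ≡ 48.
  x = λ² - 35 - 35 = 2304 - 70 ≡ 38; y = λ·(35 - 38) - 56 ≡ 44. → (38, 44)
3A: (38, 44) + (35, 56). λ = (56 - 44)/(35 - 38) ≡ 12/58 mod 61. 58⁻¹ ≡ 20 (mod 61), so λ ≡ 57.
  x = λ² - 38 - 35 = 3249 - 73 ≡ 4; y = λ·(38 - 4) - 44 ≡ 3. → (4, 3)
3A = (4, 3).
Next 3B:
Repeated addition: build up to 3B.
2B: tangent at (29, 8): λ = (3·29² + 54)/(2·8) ≡ 15/16. 16⁻¹ ≡ 42 (mod 61) since 16·42 = 672 ≡ 1, so λ ≡ 15·42 ≡ 20.
  x = λ² - 29 - 29 = 400 - 58 ≡ 37; y = λ·(29 - 37) - 8 ≡ 15. → (37, 15)
3B: (37, 15) + (29, 8). λ = (8 - 15)/(29 - 37) ≡ 54/53 mod 61. 53⁻¹ ≡ 38 (mod 61), so λ ≡ 39.
  x = λ² - 37 - 29 = 1521 - 66 ≡ 52; y = λ·(37 - 52) - 15 ≡ 10. → (52, 10)
3B = (52, 10).
Finally 3A + 3B:
(4, 3) + (52, 10). λ = (10 - 3)/(52 - 4) ≡ 7/48 mod 61. 48⁻¹ ≡ 14 (mod 61) since 48·14 = 672 ≡ 1, so λ ≡ 37.
  x = λ² - 4 - 52 = 1369 - 56 ≡ 32; y = λ·(4 - 32) - 3 ≡ 59. → (32, 59)

(32, 59)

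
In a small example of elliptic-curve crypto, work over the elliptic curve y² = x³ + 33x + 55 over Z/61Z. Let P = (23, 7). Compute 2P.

tangent at (23, 7): λ = (3·23² + 33)/(2·7) ≡ 34/14. 14⁻¹ ≡ 48 (mod 61) since 14·48 = 672 ≡ 1, so λ ≡ 34·48 ≡ 46.
  x = λ² - 23 - 23 = 2116 - 46 ≡ 57; y = λ·(23 - 57) - 7 ≡ 15. → (57, 15)

(57, 15)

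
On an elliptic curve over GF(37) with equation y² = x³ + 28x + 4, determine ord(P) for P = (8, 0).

2

2P: (8, 0) + (8, 0): same x and y₁ ≡ -y₂, so the sum is O.
2P = O, so the order is 2.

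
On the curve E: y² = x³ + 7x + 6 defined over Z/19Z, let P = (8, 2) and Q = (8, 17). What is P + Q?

The two points share x = 8 and their y-coordinates satisfy 2 + 17 ≡ 0 (mod 19), so they are inverses. Their sum is O.

O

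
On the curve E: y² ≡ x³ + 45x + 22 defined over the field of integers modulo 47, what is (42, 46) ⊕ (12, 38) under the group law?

(29, 17)

(42, 46) + (12, 38). λ = (38 - 46)/(12 - 42) ≡ 39/17 mod 47. 17⁻¹ ≡ 36 (mod 47), so λ ≡ 41.
  x = λ² - 42 - 12 = 1681 - 54 ≡ 29; y = λ·(42 - 29) - 46 ≡ 17. → (29, 17)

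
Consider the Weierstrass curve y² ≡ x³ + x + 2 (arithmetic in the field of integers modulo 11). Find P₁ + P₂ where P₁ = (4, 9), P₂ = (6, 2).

(5, 0)

(4, 9) + (6, 2). λ = (2 - 9)/(6 - 4) ≡ 4/2 mod 11. 2⁻¹ ≡ 6 (mod 11) since 2·6 = 12 ≡ 1, so λ ≡ 2.
  x = λ² - 4 - 6 = 4 - 10 ≡ 5; y = λ·(4 - 5) - 9 ≡ 0. → (5, 0)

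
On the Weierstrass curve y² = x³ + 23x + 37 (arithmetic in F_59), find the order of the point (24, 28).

7

2P: tangent at (24, 28): λ = (3·24² + 23)/(2·28) ≡ 40/56. 56⁻¹ ≡ 39 (mod 59) since 56·39 = 2184 ≡ 1, so λ ≡ 40·39 ≡ 26.
  x = λ² - 24 - 24 = 676 - 48 ≡ 38; y = λ·(24 - 38) - 28 ≡ 21. → (38, 21)
3P: (38, 21) + (24, 28). λ = (28 - 21)/(24 - 38) ≡ 7/45 mod 59. 45⁻¹ ≡ 21 (mod 59), so λ ≡ 29.
  x = λ² - 38 - 24 = 841 - 62 ≡ 12; y = λ·(38 - 12) - 21 ≡ 25. → (12, 25)
4P: (12, 25) + (24, 28). λ = (28 - 25)/(24 - 12) ≡ 3/12 mod 59. 12⁻¹ ≡ 5 (mod 59), so λ ≡ 15.
  x = λ² - 12 - 24 = 225 - 36 ≡ 12; y = λ·(12 - 12) - 25 ≡ 34. → (12, 34)
5P: (12, 34) + (24, 28). λ = (28 - 34)/(24 - 12) ≡ 53/12 mod 59. 12⁻¹ ≡ 5 (mod 59), so λ ≡ 29.
  x = λ² - 12 - 24 = 841 - 36 ≡ 38; y = λ·(12 - 38) - 34 ≡ 38. → (38, 38)
6P: (38, 38) + (24, 28). λ = (28 - 38)/(24 - 38) ≡ 49/45 mod 59. 45⁻¹ ≡ 21 (mod 59), so λ ≡ 26.
  x = λ² - 38 - 24 = 676 - 62 ≡ 24; y = λ·(38 - 24) - 38 ≡ 31. → (24, 31)
7P: (24, 31) + (24, 28): same x and y₁ ≡ -y₂, so the sum is O.
7P = O, so the order is 7.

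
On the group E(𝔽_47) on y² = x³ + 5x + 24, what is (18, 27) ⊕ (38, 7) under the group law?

(18, 27) + (38, 7). λ = (7 - 27)/(38 - 18) ≡ 27/20 mod 47. 20⁻¹ ≡ 40 (mod 47), so λ ≡ 46.
  x = λ² - 18 - 38 = 2116 - 56 ≡ 39; y = λ·(18 - 39) - 27 ≡ 41. → (39, 41)

(39, 41)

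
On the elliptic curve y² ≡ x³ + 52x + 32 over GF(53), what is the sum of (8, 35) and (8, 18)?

The two points share x = 8 and their y-coordinates satisfy 35 + 18 ≡ 0 (mod 53), so they are inverses. Their sum is 𝒪.

O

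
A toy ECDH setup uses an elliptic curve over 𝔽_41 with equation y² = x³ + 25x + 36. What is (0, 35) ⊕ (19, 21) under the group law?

(0, 35) + (19, 21). λ = (21 - 35)/(19 - 0) ≡ 27/19 mod 41. 19⁻¹ ≡ 13 (mod 41) since 19·13 = 247 ≡ 1, so λ ≡ 23.
  x = λ² - 0 - 19 = 529 - 19 ≡ 18; y = λ·(0 - 18) - 35 ≡ 2. → (18, 2)

(18, 2)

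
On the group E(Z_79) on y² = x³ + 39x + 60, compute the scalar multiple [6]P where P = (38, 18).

(65, 76)

Repeated addition: build up to 6P.
2P: tangent at (38, 18): λ = (3·38² + 39)/(2·18) ≡ 26/36. 36⁻¹ ≡ 11 (mod 79), so λ ≡ 26·11 ≡ 49.
  x = λ² - 38 - 38 = 2401 - 76 ≡ 34; y = λ·(38 - 34) - 18 ≡ 20. → (34, 20)
3P: (34, 20) + (38, 18). λ = (18 - 20)/(38 - 34) ≡ 77/4 mod 79. 4⁻¹ ≡ 20 (mod 79), so λ ≡ 39.
  x = λ² - 34 - 38 = 1521 - 72 ≡ 27; y = λ·(34 - 27) - 20 ≡ 16. → (27, 16)
4P: (27, 16) + (38, 18). λ = (18 - 16)/(38 - 27) ≡ 2/11 mod 79. 11⁻¹ ≡ 36 (mod 79) since 11·36 = 396 ≡ 1, so λ ≡ 72.
  x = λ² - 27 - 38 = 5184 - 65 ≡ 63; y = λ·(27 - 63) - 16 ≡ 78. → (63, 78)
5P: (63, 78) + (38, 18). λ = (18 - 78)/(38 - 63) ≡ 19/54 mod 79. 54⁻¹ ≡ 60 (mod 79), so λ ≡ 34.
  x = λ² - 63 - 38 = 1156 - 101 ≡ 28; y = λ·(63 - 28) - 78 ≡ 6. → (28, 6)
6P: (28, 6) + (38, 18). λ = (18 - 6)/(38 - 28) ≡ 12/10 mod 79. 10⁻¹ ≡ 8 (mod 79), so λ ≡ 17.
  x = λ² - 28 - 38 = 289 - 66 ≡ 65; y = λ·(28 - 65) - 6 ≡ 76. → (65, 76)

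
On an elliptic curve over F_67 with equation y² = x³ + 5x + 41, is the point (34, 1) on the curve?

no

y² = 1² ≡ 1; x³ + 5x + 41 = 39515 ≡ 52 (mod 67). 1 ≠ 52.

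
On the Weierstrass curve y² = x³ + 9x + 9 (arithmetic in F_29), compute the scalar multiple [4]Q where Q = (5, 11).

Double-and-add on 4 = (100)₂. Start with Q = (5, 11) for the leading 1-bit.
double: tangent at (5, 11): λ = (3·5² + 9)/(2·11) ≡ 26/22. 22⁻¹ ≡ 4 (mod 29), so λ ≡ 26·4 ≡ 17.
  x = λ² - 5 - 5 = 289 - 10 ≡ 18; y = λ·(5 - 18) - 11 ≡ 0. → (18, 0)
double: (18, 0) + (18, 0): same x and y₁ ≡ -y₂, so the sum is 𝒪.

O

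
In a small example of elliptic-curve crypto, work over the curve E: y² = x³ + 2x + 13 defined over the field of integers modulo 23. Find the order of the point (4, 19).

2P: tangent at (4, 19): λ = (3·4² + 2)/(2·19) ≡ 4/15. 15⁻¹ ≡ 20 (mod 23), so λ ≡ 4·20 ≡ 11.
  x = λ² - 4 - 4 = 121 - 8 ≡ 21; y = λ·(4 - 21) - 19 ≡ 1. → (21, 1)
3P: (21, 1) + (4, 19). λ = (19 - 1)/(4 - 21) ≡ 18/6 mod 23. 6⁻¹ ≡ 4 (mod 23), so λ ≡ 3.
  x = λ² - 21 - 4 = 9 - 25 ≡ 7; y = λ·(21 - 7) - 1 ≡ 18. → (7, 18)
4P: (7, 18) + (4, 19). λ = (19 - 18)/(4 - 7) ≡ 1/20 mod 23. 20⁻¹ ≡ 15 (mod 23) since 20·15 = 300 ≡ 1, so λ ≡ 15.
  x = λ² - 7 - 4 = 225 - 11 ≡ 7; y = λ·(7 - 7) - 18 ≡ 5. → (7, 5)
5P: (7, 5) + (4, 19). λ = (19 - 5)/(4 - 7) ≡ 14/20 mod 23. 20⁻¹ ≡ 15 (mod 23) since 20·15 = 300 ≡ 1, so λ ≡ 3.
  x = λ² - 7 - 4 = 9 - 11 ≡ 21; y = λ·(7 - 21) - 5 ≡ 22. → (21, 22)
6P: (21, 22) + (4, 19). λ = (19 - 22)/(4 - 21) ≡ 20/6 mod 23. 6⁻¹ ≡ 4 (mod 23) since 6·4 = 24 ≡ 1, so λ ≡ 11.
  x = λ² - 21 - 4 = 121 - 25 ≡ 4; y = λ·(21 - 4) - 22 ≡ 4. → (4, 4)
7P: (4, 4) + (4, 19): same x and y₁ ≡ -y₂, so the sum is the point at infinity.
7P = the point at infinity, so the order is 7.

7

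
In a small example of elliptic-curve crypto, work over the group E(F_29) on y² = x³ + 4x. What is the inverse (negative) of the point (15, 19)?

-(15, 19) = (15, -19 mod 29) = (15, 10).

(15, 10)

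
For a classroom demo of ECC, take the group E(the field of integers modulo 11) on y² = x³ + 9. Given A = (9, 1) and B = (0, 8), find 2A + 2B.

First 2A:
Repeated addition: build up to 2A.
2A: tangent at (9, 1): λ = (3·9² + 0)/(2·1) ≡ 1/2. 2⁻¹ ≡ 6 (mod 11), so λ ≡ 1·6 ≡ 6.
  x = λ² - 9 - 9 = 36 - 18 ≡ 7; y = λ·(9 - 7) - 1 ≡ 0. → (7, 0)
2A = (7, 0).
Next 2B:
Repeated addition: build up to 2B.
2B: tangent at (0, 8): λ = (3·0² + 0)/(2·8) ≡ 0/5. 5⁻¹ ≡ 9 (mod 11) since 5·9 = 45 ≡ 1, so λ ≡ 0·9 ≡ 0.
  x = λ² - 0 - 0 = 0 - 0 ≡ 0; y = λ·(0 - 0) - 8 ≡ 3. → (0, 3)
2B = (0, 3).
Finally 2A + 2B:
(7, 0) + (0, 3). λ = (3 - 0)/(0 - 7) ≡ 3/4 mod 11. 4⁻¹ ≡ 3 (mod 11), so λ ≡ 9.
  x = λ² - 7 - 0 = 81 - 7 ≡ 8; y = λ·(7 - 8) - 0 ≡ 2. → (8, 2)

(8, 2)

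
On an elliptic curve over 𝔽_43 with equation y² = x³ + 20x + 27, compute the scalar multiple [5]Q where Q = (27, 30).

Double-and-add on 5 = (101)₂. Start with Q = (27, 30) for the leading 1-bit.
double: tangent at (27, 30): λ = (3·27² + 20)/(2·30) ≡ 14/17. 17⁻¹ ≡ 38 (mod 43), so λ ≡ 14·38 ≡ 16.
  x = λ² - 27 - 27 = 256 - 54 ≡ 30; y = λ·(27 - 30) - 30 ≡ 8. → (30, 8)
double: tangent at (30, 8): λ = (3·30² + 20)/(2·8) ≡ 11/16. 16⁻¹ ≡ 35 (mod 43), so λ ≡ 11·35 ≡ 41.
  x = λ² - 30 - 30 = 1681 - 60 ≡ 30; y = λ·(30 - 30) - 8 ≡ 35. → (30, 35)
add Q: (30, 35) + (27, 30). λ = (30 - 35)/(27 - 30) ≡ 38/40 mod 43. 40⁻¹ ≡ 14 (mod 43) since 40·14 = 560 ≡ 1, so λ ≡ 16.
  x = λ² - 30 - 27 = 256 - 57 ≡ 27; y = λ·(30 - 27) - 35 ≡ 13. → (27, 13)

(27, 13)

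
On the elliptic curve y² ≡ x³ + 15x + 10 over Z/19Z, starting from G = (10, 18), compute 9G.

(10, 18)

Repeated addition: build up to 9G.
2G: tangent at (10, 18): λ = (3·10² + 15)/(2·18) ≡ 11/17. 17⁻¹ ≡ 9 (mod 19) since 17·9 = 153 ≡ 1, so λ ≡ 11·9 ≡ 4.
  x = λ² - 10 - 10 = 16 - 20 ≡ 15; y = λ·(10 - 15) - 18 ≡ 0. → (15, 0)
3G: (15, 0) + (10, 18). λ = (18 - 0)/(10 - 15) ≡ 18/14 mod 19. 14⁻¹ ≡ 15 (mod 19), so λ ≡ 4.
  x = λ² - 15 - 10 = 16 - 25 ≡ 10; y = λ·(15 - 10) - 0 ≡ 1. → (10, 1)
4G: (10, 1) + (10, 18): same x and y₁ ≡ -y₂, so the sum is O.
5G: O + (10, 18) = (10, 18) (identity).
6G: tangent at (10, 18): λ = (3·10² + 15)/(2·18) ≡ 11/17. 17⁻¹ ≡ 9 (mod 19), so λ ≡ 11·9 ≡ 4.
  x = λ² - 10 - 10 = 16 - 20 ≡ 15; y = λ·(10 - 15) - 18 ≡ 0. → (15, 0)
7G: (15, 0) + (10, 18). λ = (18 - 0)/(10 - 15) ≡ 18/14 mod 19. 14⁻¹ ≡ 15 (mod 19) since 14·15 = 210 ≡ 1, so λ ≡ 4.
  x = λ² - 15 - 10 = 16 - 25 ≡ 10; y = λ·(15 - 10) - 0 ≡ 1. → (10, 1)
8G: (10, 1) + (10, 18): same x and y₁ ≡ -y₂, so the sum is O.
9G: O + (10, 18) = (10, 18) (identity).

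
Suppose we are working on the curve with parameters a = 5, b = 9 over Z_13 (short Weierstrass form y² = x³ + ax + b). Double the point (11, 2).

tangent at (11, 2): λ = (3·11² + 5)/(2·2) ≡ 4/4. 4⁻¹ ≡ 10 (mod 13), so λ ≡ 4·10 ≡ 1.
  x = λ² - 11 - 11 = 1 - 22 ≡ 5; y = λ·(11 - 5) - 2 ≡ 4. → (5, 4)

(5, 4)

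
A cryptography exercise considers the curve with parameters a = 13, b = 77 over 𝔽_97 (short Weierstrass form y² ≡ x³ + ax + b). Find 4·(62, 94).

(74, 67)

Write P = (62, 94).
Repeated addition: build up to 4P.
2P: tangent at (62, 94): λ = (3·62² + 13)/(2·94) ≡ 2/91. 91⁻¹ ≡ 16 (mod 97) since 91·16 = 1456 ≡ 1, so λ ≡ 2·16 ≡ 32.
  x = λ² - 62 - 62 = 1024 - 124 ≡ 27; y = λ·(62 - 27) - 94 ≡ 56. → (27, 56)
3P: (27, 56) + (62, 94). λ = (94 - 56)/(62 - 27) ≡ 38/35 mod 97. 35⁻¹ ≡ 61 (mod 97) since 35·61 = 2135 ≡ 1, so λ ≡ 87.
  x = λ² - 27 - 62 = 7569 - 89 ≡ 11; y = λ·(27 - 11) - 56 ≡ 75. → (11, 75)
4P: (11, 75) + (62, 94). λ = (94 - 75)/(62 - 11) ≡ 19/51 mod 97. 51⁻¹ ≡ 78 (mod 97) since 51·78 = 3978 ≡ 1, so λ ≡ 27.
  x = λ² - 11 - 62 = 729 - 73 ≡ 74; y = λ·(11 - 74) - 75 ≡ 67. → (74, 67)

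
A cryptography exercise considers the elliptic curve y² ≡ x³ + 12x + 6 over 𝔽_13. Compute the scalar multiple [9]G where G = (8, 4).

Repeated addition: build up to 9G.
2G: tangent at (8, 4): λ = (3·8² + 12)/(2·4) ≡ 9/8. 8⁻¹ ≡ 5 (mod 13) since 8·5 = 40 ≡ 1, so λ ≡ 9·5 ≡ 6.
  x = λ² - 8 - 8 = 36 - 16 ≡ 7; y = λ·(8 - 7) - 4 ≡ 2. → (7, 2)
3G: (7, 2) + (8, 4). λ = (4 - 2)/(8 - 7) ≡ 2/1 mod 13. 1⁻¹ ≡ 1 (mod 13), so λ ≡ 2.
  x = λ² - 7 - 8 = 4 - 15 ≡ 2; y = λ·(7 - 2) - 2 ≡ 8. → (2, 8)
4G: (2, 8) + (8, 4). λ = (4 - 8)/(8 - 2) ≡ 9/6 mod 13. 6⁻¹ ≡ 11 (mod 13), so λ ≡ 8.
  x = λ² - 2 - 8 = 64 - 10 ≡ 2; y = λ·(2 - 2) - 8 ≡ 5. → (2, 5)
5G: (2, 5) + (8, 4). λ = (4 - 5)/(8 - 2) ≡ 12/6 mod 13. 6⁻¹ ≡ 11 (mod 13) since 6·11 = 66 ≡ 1, so λ ≡ 2.
  x = λ² - 2 - 8 = 4 - 10 ≡ 7; y = λ·(2 - 7) - 5 ≡ 11. → (7, 11)
6G: (7, 11) + (8, 4). λ = (4 - 11)/(8 - 7) ≡ 6/1 mod 13. 1⁻¹ ≡ 1 (mod 13), so λ ≡ 6.
  x = λ² - 7 - 8 = 36 - 15 ≡ 8; y = λ·(7 - 8) - 11 ≡ 9. → (8, 9)
7G: (8, 9) + (8, 4): same x and y₁ ≡ -y₂, so the sum is O.
8G: O + (8, 4) = (8, 4) (identity).
9G: tangent at (8, 4): λ = (3·8² + 12)/(2·4) ≡ 9/8. 8⁻¹ ≡ 5 (mod 13), so λ ≡ 9·5 ≡ 6.
  x = λ² - 8 - 8 = 36 - 16 ≡ 7; y = λ·(8 - 7) - 4 ≡ 2. → (7, 2)

(7, 2)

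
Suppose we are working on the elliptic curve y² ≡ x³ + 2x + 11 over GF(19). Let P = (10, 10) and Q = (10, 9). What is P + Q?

O

The two points share x = 10 and their y-coordinates satisfy 10 + 9 ≡ 0 (mod 19), so they are inverses. Their sum is 𝒪.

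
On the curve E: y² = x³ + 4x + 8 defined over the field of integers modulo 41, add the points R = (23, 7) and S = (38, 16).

(23, 7) + (38, 16). λ = (16 - 7)/(38 - 23) ≡ 9/15 mod 41. 15⁻¹ ≡ 11 (mod 41) since 15·11 = 165 ≡ 1, so λ ≡ 17.
  x = λ² - 23 - 38 = 289 - 61 ≡ 23; y = λ·(23 - 23) - 7 ≡ 34. → (23, 34)

(23, 34)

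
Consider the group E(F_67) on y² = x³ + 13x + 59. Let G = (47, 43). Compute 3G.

(31, 6)

Repeated addition: build up to 3G.
2G: tangent at (47, 43): λ = (3·47² + 13)/(2·43) ≡ 7/19. 19⁻¹ ≡ 60 (mod 67), so λ ≡ 7·60 ≡ 18.
  x = λ² - 47 - 47 = 324 - 94 ≡ 29; y = λ·(47 - 29) - 43 ≡ 13. → (29, 13)
3G: (29, 13) + (47, 43). λ = (43 - 13)/(47 - 29) ≡ 30/18 mod 67. 18⁻¹ ≡ 41 (mod 67), so λ ≡ 24.
  x = λ² - 29 - 47 = 576 - 76 ≡ 31; y = λ·(29 - 31) - 13 ≡ 6. → (31, 6)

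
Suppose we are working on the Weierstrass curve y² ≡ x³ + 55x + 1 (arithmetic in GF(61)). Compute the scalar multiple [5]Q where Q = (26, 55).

Double-and-add on 5 = (101)₂. Start with Q = (26, 55) for the leading 1-bit.
double: tangent at (26, 55): λ = (3·26² + 55)/(2·55) ≡ 9/49. 49⁻¹ ≡ 5 (mod 61), so λ ≡ 9·5 ≡ 45.
  x = λ² - 26 - 26 = 2025 - 52 ≡ 21; y = λ·(26 - 21) - 55 ≡ 48. → (21, 48)
double: tangent at (21, 48): λ = (3·21² + 55)/(2·48) ≡ 36/35. 35⁻¹ ≡ 7 (mod 61), so λ ≡ 36·7 ≡ 8.
  x = λ² - 21 - 21 = 64 - 42 ≡ 22; y = λ·(21 - 22) - 48 ≡ 5. → (22, 5)
add Q: (22, 5) + (26, 55). λ = (55 - 5)/(26 - 22) ≡ 50/4 mod 61. 4⁻¹ ≡ 46 (mod 61) since 4·46 = 184 ≡ 1, so λ ≡ 43.
  x = λ² - 22 - 26 = 1849 - 48 ≡ 32; y = λ·(22 - 32) - 5 ≡ 53. → (32, 53)

(32, 53)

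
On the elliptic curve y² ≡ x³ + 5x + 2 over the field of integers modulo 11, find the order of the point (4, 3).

2P: tangent at (4, 3): λ = (3·4² + 5)/(2·3) ≡ 9/6. 6⁻¹ ≡ 2 (mod 11), so λ ≡ 9·2 ≡ 7.
  x = λ² - 4 - 4 = 49 - 8 ≡ 8; y = λ·(4 - 8) - 3 ≡ 2. → (8, 2)
3P: (8, 2) + (4, 3). λ = (3 - 2)/(4 - 8) ≡ 1/7 mod 11. 7⁻¹ ≡ 8 (mod 11), so λ ≡ 8.
  x = λ² - 8 - 4 = 64 - 12 ≡ 8; y = λ·(8 - 8) - 2 ≡ 9. → (8, 9)
4P: (8, 9) + (4, 3). λ = (3 - 9)/(4 - 8) ≡ 5/7 mod 11. 7⁻¹ ≡ 8 (mod 11), so λ ≡ 7.
  x = λ² - 8 - 4 = 49 - 12 ≡ 4; y = λ·(8 - 4) - 9 ≡ 8. → (4, 8)
5P: (4, 8) + (4, 3): same x and y₁ ≡ -y₂, so the sum is O.
5P = O, so the order is 5.

5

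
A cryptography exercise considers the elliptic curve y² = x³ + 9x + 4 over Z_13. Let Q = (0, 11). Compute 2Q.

(1, 1)

tangent at (0, 11): λ = (3·0² + 9)/(2·11) ≡ 9/9. 9⁻¹ ≡ 3 (mod 13), so λ ≡ 9·3 ≡ 1.
  x = λ² - 0 - 0 = 1 - 0 ≡ 1; y = λ·(0 - 1) - 11 ≡ 1. → (1, 1)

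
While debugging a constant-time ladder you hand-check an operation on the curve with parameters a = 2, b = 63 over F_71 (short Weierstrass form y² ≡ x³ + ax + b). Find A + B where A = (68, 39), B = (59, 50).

(68, 39) + (59, 50). λ = (50 - 39)/(59 - 68) ≡ 11/62 mod 71. 62⁻¹ ≡ 63 (mod 71), so λ ≡ 54.
  x = λ² - 68 - 59 = 2916 - 127 ≡ 20; y = λ·(68 - 20) - 39 ≡ 68. → (20, 68)

(20, 68)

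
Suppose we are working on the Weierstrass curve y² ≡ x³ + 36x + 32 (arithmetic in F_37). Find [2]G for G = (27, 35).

(9, 7)

tangent at (27, 35): λ = (3·27² + 36)/(2·35) ≡ 3/33. 33⁻¹ ≡ 9 (mod 37), so λ ≡ 3·9 ≡ 27.
  x = λ² - 27 - 27 = 729 - 54 ≡ 9; y = λ·(27 - 9) - 35 ≡ 7. → (9, 7)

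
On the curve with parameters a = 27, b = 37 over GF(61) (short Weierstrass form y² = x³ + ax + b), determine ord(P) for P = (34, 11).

3

2P: tangent at (34, 11): λ = (3·34² + 27)/(2·11) ≡ 18/22. 22⁻¹ ≡ 25 (mod 61) since 22·25 = 550 ≡ 1, so λ ≡ 18·25 ≡ 23.
  x = λ² - 34 - 34 = 529 - 68 ≡ 34; y = λ·(34 - 34) - 11 ≡ 50. → (34, 50)
3P: (34, 50) + (34, 11): same x and y₁ ≡ -y₂, so the sum is O.
3P = O, so the order is 3.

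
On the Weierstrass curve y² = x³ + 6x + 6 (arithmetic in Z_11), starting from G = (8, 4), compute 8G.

Double-and-add on 8 = (1000)₂. Start with G = (8, 4) for the leading 1-bit.
double: tangent at (8, 4): λ = (3·8² + 6)/(2·4) ≡ 0/8. 8⁻¹ ≡ 7 (mod 11), so λ ≡ 0·7 ≡ 0.
  x = λ² - 8 - 8 = 0 - 16 ≡ 6; y = λ·(8 - 6) - 4 ≡ 7. → (6, 7)
double: tangent at (6, 7): λ = (3·6² + 6)/(2·7) ≡ 4/3. 3⁻¹ ≡ 4 (mod 11) since 3·4 = 12 ≡ 1, so λ ≡ 4·4 ≡ 5.
  x = λ² - 6 - 6 = 25 - 12 ≡ 2; y = λ·(6 - 2) - 7 ≡ 2. → (2, 2)
double: tangent at (2, 2): λ = (3·2² + 6)/(2·2) ≡ 7/4. 4⁻¹ ≡ 3 (mod 11) since 4·3 = 12 ≡ 1, so λ ≡ 7·3 ≡ 10.
  x = λ² - 2 - 2 = 100 - 4 ≡ 8; y = λ·(2 - 8) - 2 ≡ 4. → (8, 4)

(8, 4)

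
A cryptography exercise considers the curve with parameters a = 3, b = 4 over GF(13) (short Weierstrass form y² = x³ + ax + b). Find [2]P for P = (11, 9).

(0, 11)

tangent at (11, 9): λ = (3·11² + 3)/(2·9) ≡ 2/5. 5⁻¹ ≡ 8 (mod 13), so λ ≡ 2·8 ≡ 3.
  x = λ² - 11 - 11 = 9 - 22 ≡ 0; y = λ·(11 - 0) - 9 ≡ 11. → (0, 11)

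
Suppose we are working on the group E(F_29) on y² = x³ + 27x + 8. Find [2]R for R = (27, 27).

(3, 0)

tangent at (27, 27): λ = (3·27² + 27)/(2·27) ≡ 10/25. 25⁻¹ ≡ 7 (mod 29), so λ ≡ 10·7 ≡ 12.
  x = λ² - 27 - 27 = 144 - 54 ≡ 3; y = λ·(27 - 3) - 27 ≡ 0. → (3, 0)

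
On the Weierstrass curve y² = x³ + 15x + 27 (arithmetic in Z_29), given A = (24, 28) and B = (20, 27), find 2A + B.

First 2A:
Repeated addition: build up to 2A.
2A: tangent at (24, 28): λ = (3·24² + 15)/(2·28) ≡ 3/27. 27⁻¹ ≡ 14 (mod 29) since 27·14 = 378 ≡ 1, so λ ≡ 3·14 ≡ 13.
  x = λ² - 24 - 24 = 169 - 48 ≡ 5; y = λ·(24 - 5) - 28 ≡ 16. → (5, 16)
2A = (5, 16).
Finally 2A + B:
(5, 16) + (20, 27). λ = (27 - 16)/(20 - 5) ≡ 11/15 mod 29. 15⁻¹ ≡ 2 (mod 29), so λ ≡ 22.
  x = λ² - 5 - 20 = 484 - 25 ≡ 24; y = λ·(5 - 24) - 16 ≡ 1. → (24, 1)

(24, 1)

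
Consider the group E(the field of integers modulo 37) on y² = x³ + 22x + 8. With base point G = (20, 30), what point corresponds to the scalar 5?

(11, 8)

Repeated addition: build up to 5G.
2G: tangent at (20, 30): λ = (3·20² + 22)/(2·30) ≡ 1/23. 23⁻¹ ≡ 29 (mod 37) since 23·29 = 667 ≡ 1, so λ ≡ 1·29 ≡ 29.
  x = λ² - 20 - 20 = 841 - 40 ≡ 24; y = λ·(20 - 24) - 30 ≡ 2. → (24, 2)
3G: (24, 2) + (20, 30). λ = (30 - 2)/(20 - 24) ≡ 28/33 mod 37. 33⁻¹ ≡ 9 (mod 37) since 33·9 = 297 ≡ 1, so λ ≡ 30.
  x = λ² - 24 - 20 = 900 - 44 ≡ 5; y = λ·(24 - 5) - 2 ≡ 13. → (5, 13)
4G: (5, 13) + (20, 30). λ = (30 - 13)/(20 - 5) ≡ 17/15 mod 37. 15⁻¹ ≡ 5 (mod 37), so λ ≡ 11.
  x = λ² - 5 - 20 = 121 - 25 ≡ 22; y = λ·(5 - 22) - 13 ≡ 22. → (22, 22)
5G: (22, 22) + (20, 30). λ = (30 - 22)/(20 - 22) ≡ 8/35 mod 37. 35⁻¹ ≡ 18 (mod 37), so λ ≡ 33.
  x = λ² - 22 - 20 = 1089 - 42 ≡ 11; y = λ·(22 - 11) - 22 ≡ 8. → (11, 8)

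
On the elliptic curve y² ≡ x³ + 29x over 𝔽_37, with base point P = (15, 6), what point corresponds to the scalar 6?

(36, 28)

Double-and-add on 6 = (110)₂. Start with P = (15, 6) for the leading 1-bit.
double: tangent at (15, 6): λ = (3·15² + 29)/(2·6) ≡ 1/12. 12⁻¹ ≡ 34 (mod 37) since 12·34 = 408 ≡ 1, so λ ≡ 1·34 ≡ 34.
  x = λ² - 15 - 15 = 1156 - 30 ≡ 16; y = λ·(15 - 16) - 6 ≡ 34. → (16, 34)
add P: (16, 34) + (15, 6). λ = (6 - 34)/(15 - 16) ≡ 9/36 mod 37. 36⁻¹ ≡ 36 (mod 37) since 36·36 = 1296 ≡ 1, so λ ≡ 28.
  x = λ² - 16 - 15 = 784 - 31 ≡ 13; y = λ·(16 - 13) - 34 ≡ 13. → (13, 13)
double: tangent at (13, 13): λ = (3·13² + 29)/(2·13) ≡ 18/26. 26⁻¹ ≡ 10 (mod 37), so λ ≡ 18·10 ≡ 32.
  x = λ² - 13 - 13 = 1024 - 26 ≡ 36; y = λ·(13 - 36) - 13 ≡ 28. → (36, 28)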